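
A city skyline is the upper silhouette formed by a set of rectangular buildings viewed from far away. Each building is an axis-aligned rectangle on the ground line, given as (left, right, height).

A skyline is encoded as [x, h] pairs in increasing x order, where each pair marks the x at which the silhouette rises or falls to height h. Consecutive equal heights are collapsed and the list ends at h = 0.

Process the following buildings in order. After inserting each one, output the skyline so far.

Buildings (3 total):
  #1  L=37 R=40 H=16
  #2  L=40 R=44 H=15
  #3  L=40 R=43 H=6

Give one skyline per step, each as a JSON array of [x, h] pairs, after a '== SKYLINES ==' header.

== SKYLINES ==
[[37,16],[40,0]]
[[37,16],[40,15],[44,0]]
[[37,16],[40,15],[44,0]]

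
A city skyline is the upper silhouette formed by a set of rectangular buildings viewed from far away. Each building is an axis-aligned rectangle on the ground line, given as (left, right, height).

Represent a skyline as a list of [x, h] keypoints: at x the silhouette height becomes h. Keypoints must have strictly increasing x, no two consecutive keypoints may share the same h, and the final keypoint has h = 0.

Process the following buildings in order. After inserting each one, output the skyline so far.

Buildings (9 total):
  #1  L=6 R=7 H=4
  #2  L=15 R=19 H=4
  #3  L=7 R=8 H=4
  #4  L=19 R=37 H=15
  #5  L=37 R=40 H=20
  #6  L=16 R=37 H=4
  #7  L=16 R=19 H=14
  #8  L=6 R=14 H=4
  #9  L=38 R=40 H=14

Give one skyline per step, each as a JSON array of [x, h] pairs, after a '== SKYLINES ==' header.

== SKYLINES ==
[[6,4],[7,0]]
[[6,4],[7,0],[15,4],[19,0]]
[[6,4],[8,0],[15,4],[19,0]]
[[6,4],[8,0],[15,4],[19,15],[37,0]]
[[6,4],[8,0],[15,4],[19,15],[37,20],[40,0]]
[[6,4],[8,0],[15,4],[19,15],[37,20],[40,0]]
[[6,4],[8,0],[15,4],[16,14],[19,15],[37,20],[40,0]]
[[6,4],[14,0],[15,4],[16,14],[19,15],[37,20],[40,0]]
[[6,4],[14,0],[15,4],[16,14],[19,15],[37,20],[40,0]]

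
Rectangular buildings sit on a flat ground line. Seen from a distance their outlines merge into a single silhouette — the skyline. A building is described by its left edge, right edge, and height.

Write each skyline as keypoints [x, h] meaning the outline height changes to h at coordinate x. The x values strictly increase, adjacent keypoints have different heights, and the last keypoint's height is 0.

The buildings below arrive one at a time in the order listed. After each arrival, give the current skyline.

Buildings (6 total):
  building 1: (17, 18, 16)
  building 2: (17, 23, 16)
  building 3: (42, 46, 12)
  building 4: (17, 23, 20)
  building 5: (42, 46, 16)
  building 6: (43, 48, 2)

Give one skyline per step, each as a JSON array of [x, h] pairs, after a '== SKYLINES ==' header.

== SKYLINES ==
[[17,16],[18,0]]
[[17,16],[23,0]]
[[17,16],[23,0],[42,12],[46,0]]
[[17,20],[23,0],[42,12],[46,0]]
[[17,20],[23,0],[42,16],[46,0]]
[[17,20],[23,0],[42,16],[46,2],[48,0]]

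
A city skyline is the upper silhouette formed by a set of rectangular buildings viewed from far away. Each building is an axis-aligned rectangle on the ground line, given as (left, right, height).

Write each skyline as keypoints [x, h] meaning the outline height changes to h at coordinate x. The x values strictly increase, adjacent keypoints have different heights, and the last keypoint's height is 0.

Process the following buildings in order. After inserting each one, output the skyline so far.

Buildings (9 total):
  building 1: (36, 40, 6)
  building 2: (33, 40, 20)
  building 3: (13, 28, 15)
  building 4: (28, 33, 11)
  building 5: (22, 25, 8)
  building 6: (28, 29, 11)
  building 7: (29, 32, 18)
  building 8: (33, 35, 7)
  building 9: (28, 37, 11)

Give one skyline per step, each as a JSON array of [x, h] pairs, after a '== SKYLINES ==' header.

== SKYLINES ==
[[36,6],[40,0]]
[[33,20],[40,0]]
[[13,15],[28,0],[33,20],[40,0]]
[[13,15],[28,11],[33,20],[40,0]]
[[13,15],[28,11],[33,20],[40,0]]
[[13,15],[28,11],[33,20],[40,0]]
[[13,15],[28,11],[29,18],[32,11],[33,20],[40,0]]
[[13,15],[28,11],[29,18],[32,11],[33,20],[40,0]]
[[13,15],[28,11],[29,18],[32,11],[33,20],[40,0]]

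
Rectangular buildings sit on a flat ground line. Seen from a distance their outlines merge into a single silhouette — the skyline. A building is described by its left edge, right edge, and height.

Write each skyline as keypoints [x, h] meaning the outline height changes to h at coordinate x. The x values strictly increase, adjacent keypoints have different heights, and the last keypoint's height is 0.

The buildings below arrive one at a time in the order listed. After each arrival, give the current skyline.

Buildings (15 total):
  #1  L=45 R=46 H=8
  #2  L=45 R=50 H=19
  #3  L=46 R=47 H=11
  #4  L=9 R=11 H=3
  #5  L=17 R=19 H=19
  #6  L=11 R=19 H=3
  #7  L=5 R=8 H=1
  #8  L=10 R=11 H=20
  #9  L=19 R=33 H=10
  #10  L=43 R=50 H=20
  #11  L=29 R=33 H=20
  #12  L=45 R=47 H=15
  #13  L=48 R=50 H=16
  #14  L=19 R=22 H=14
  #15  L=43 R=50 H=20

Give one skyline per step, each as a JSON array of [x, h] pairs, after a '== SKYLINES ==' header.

== SKYLINES ==
[[45,8],[46,0]]
[[45,19],[50,0]]
[[45,19],[50,0]]
[[9,3],[11,0],[45,19],[50,0]]
[[9,3],[11,0],[17,19],[19,0],[45,19],[50,0]]
[[9,3],[17,19],[19,0],[45,19],[50,0]]
[[5,1],[8,0],[9,3],[17,19],[19,0],[45,19],[50,0]]
[[5,1],[8,0],[9,3],[10,20],[11,3],[17,19],[19,0],[45,19],[50,0]]
[[5,1],[8,0],[9,3],[10,20],[11,3],[17,19],[19,10],[33,0],[45,19],[50,0]]
[[5,1],[8,0],[9,3],[10,20],[11,3],[17,19],[19,10],[33,0],[43,20],[50,0]]
[[5,1],[8,0],[9,3],[10,20],[11,3],[17,19],[19,10],[29,20],[33,0],[43,20],[50,0]]
[[5,1],[8,0],[9,3],[10,20],[11,3],[17,19],[19,10],[29,20],[33,0],[43,20],[50,0]]
[[5,1],[8,0],[9,3],[10,20],[11,3],[17,19],[19,10],[29,20],[33,0],[43,20],[50,0]]
[[5,1],[8,0],[9,3],[10,20],[11,3],[17,19],[19,14],[22,10],[29,20],[33,0],[43,20],[50,0]]
[[5,1],[8,0],[9,3],[10,20],[11,3],[17,19],[19,14],[22,10],[29,20],[33,0],[43,20],[50,0]]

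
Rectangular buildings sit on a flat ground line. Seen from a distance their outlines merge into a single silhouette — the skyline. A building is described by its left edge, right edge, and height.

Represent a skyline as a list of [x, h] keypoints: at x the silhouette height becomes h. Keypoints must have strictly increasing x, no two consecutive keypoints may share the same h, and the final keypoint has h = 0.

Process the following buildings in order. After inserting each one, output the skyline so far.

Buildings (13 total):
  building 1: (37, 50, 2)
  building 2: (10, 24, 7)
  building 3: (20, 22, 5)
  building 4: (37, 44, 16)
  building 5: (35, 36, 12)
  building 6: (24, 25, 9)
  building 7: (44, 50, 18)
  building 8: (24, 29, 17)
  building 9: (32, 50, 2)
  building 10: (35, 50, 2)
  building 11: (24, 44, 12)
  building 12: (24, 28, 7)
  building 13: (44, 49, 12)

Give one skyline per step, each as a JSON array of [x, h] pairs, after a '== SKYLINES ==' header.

== SKYLINES ==
[[37,2],[50,0]]
[[10,7],[24,0],[37,2],[50,0]]
[[10,7],[24,0],[37,2],[50,0]]
[[10,7],[24,0],[37,16],[44,2],[50,0]]
[[10,7],[24,0],[35,12],[36,0],[37,16],[44,2],[50,0]]
[[10,7],[24,9],[25,0],[35,12],[36,0],[37,16],[44,2],[50,0]]
[[10,7],[24,9],[25,0],[35,12],[36,0],[37,16],[44,18],[50,0]]
[[10,7],[24,17],[29,0],[35,12],[36,0],[37,16],[44,18],[50,0]]
[[10,7],[24,17],[29,0],[32,2],[35,12],[36,2],[37,16],[44,18],[50,0]]
[[10,7],[24,17],[29,0],[32,2],[35,12],[36,2],[37,16],[44,18],[50,0]]
[[10,7],[24,17],[29,12],[37,16],[44,18],[50,0]]
[[10,7],[24,17],[29,12],[37,16],[44,18],[50,0]]
[[10,7],[24,17],[29,12],[37,16],[44,18],[50,0]]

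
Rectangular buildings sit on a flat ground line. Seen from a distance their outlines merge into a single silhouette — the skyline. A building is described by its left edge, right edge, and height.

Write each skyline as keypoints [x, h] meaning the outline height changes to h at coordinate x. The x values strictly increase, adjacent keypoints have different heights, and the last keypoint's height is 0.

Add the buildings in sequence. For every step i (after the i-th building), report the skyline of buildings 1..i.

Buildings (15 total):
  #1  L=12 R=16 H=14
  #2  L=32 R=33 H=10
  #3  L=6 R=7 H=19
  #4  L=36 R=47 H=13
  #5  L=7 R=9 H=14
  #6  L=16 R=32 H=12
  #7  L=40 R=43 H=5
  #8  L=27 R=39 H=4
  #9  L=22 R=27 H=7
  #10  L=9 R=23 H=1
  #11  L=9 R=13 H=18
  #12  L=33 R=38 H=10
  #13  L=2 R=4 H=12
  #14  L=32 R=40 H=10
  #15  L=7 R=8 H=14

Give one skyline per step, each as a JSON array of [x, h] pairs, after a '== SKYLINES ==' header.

== SKYLINES ==
[[12,14],[16,0]]
[[12,14],[16,0],[32,10],[33,0]]
[[6,19],[7,0],[12,14],[16,0],[32,10],[33,0]]
[[6,19],[7,0],[12,14],[16,0],[32,10],[33,0],[36,13],[47,0]]
[[6,19],[7,14],[9,0],[12,14],[16,0],[32,10],[33,0],[36,13],[47,0]]
[[6,19],[7,14],[9,0],[12,14],[16,12],[32,10],[33,0],[36,13],[47,0]]
[[6,19],[7,14],[9,0],[12,14],[16,12],[32,10],[33,0],[36,13],[47,0]]
[[6,19],[7,14],[9,0],[12,14],[16,12],[32,10],[33,4],[36,13],[47,0]]
[[6,19],[7,14],[9,0],[12,14],[16,12],[32,10],[33,4],[36,13],[47,0]]
[[6,19],[7,14],[9,1],[12,14],[16,12],[32,10],[33,4],[36,13],[47,0]]
[[6,19],[7,14],[9,18],[13,14],[16,12],[32,10],[33,4],[36,13],[47,0]]
[[6,19],[7,14],[9,18],[13,14],[16,12],[32,10],[36,13],[47,0]]
[[2,12],[4,0],[6,19],[7,14],[9,18],[13,14],[16,12],[32,10],[36,13],[47,0]]
[[2,12],[4,0],[6,19],[7,14],[9,18],[13,14],[16,12],[32,10],[36,13],[47,0]]
[[2,12],[4,0],[6,19],[7,14],[9,18],[13,14],[16,12],[32,10],[36,13],[47,0]]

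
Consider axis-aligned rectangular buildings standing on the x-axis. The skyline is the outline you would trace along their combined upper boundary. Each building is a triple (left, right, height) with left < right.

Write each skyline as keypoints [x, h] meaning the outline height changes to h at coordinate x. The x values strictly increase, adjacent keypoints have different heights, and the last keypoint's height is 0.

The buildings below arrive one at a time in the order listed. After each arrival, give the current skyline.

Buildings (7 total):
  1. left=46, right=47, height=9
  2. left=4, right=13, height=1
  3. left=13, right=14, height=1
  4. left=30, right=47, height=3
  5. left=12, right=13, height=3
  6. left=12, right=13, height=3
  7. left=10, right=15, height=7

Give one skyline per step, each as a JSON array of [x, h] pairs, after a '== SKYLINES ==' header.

== SKYLINES ==
[[46,9],[47,0]]
[[4,1],[13,0],[46,9],[47,0]]
[[4,1],[14,0],[46,9],[47,0]]
[[4,1],[14,0],[30,3],[46,9],[47,0]]
[[4,1],[12,3],[13,1],[14,0],[30,3],[46,9],[47,0]]
[[4,1],[12,3],[13,1],[14,0],[30,3],[46,9],[47,0]]
[[4,1],[10,7],[15,0],[30,3],[46,9],[47,0]]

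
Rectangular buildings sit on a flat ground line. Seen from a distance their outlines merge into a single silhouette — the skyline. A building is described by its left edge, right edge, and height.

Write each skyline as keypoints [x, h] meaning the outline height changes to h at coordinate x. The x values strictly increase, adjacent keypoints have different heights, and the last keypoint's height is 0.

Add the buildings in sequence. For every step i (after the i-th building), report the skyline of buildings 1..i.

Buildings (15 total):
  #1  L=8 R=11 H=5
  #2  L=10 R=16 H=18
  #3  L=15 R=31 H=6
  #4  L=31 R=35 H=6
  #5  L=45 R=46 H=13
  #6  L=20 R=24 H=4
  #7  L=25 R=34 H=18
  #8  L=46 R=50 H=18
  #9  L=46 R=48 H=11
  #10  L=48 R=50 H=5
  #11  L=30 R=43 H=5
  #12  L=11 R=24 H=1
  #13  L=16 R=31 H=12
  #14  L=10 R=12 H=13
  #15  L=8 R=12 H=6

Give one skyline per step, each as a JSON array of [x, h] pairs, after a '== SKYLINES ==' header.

== SKYLINES ==
[[8,5],[11,0]]
[[8,5],[10,18],[16,0]]
[[8,5],[10,18],[16,6],[31,0]]
[[8,5],[10,18],[16,6],[35,0]]
[[8,5],[10,18],[16,6],[35,0],[45,13],[46,0]]
[[8,5],[10,18],[16,6],[35,0],[45,13],[46,0]]
[[8,5],[10,18],[16,6],[25,18],[34,6],[35,0],[45,13],[46,0]]
[[8,5],[10,18],[16,6],[25,18],[34,6],[35,0],[45,13],[46,18],[50,0]]
[[8,5],[10,18],[16,6],[25,18],[34,6],[35,0],[45,13],[46,18],[50,0]]
[[8,5],[10,18],[16,6],[25,18],[34,6],[35,0],[45,13],[46,18],[50,0]]
[[8,5],[10,18],[16,6],[25,18],[34,6],[35,5],[43,0],[45,13],[46,18],[50,0]]
[[8,5],[10,18],[16,6],[25,18],[34,6],[35,5],[43,0],[45,13],[46,18],[50,0]]
[[8,5],[10,18],[16,12],[25,18],[34,6],[35,5],[43,0],[45,13],[46,18],[50,0]]
[[8,5],[10,18],[16,12],[25,18],[34,6],[35,5],[43,0],[45,13],[46,18],[50,0]]
[[8,6],[10,18],[16,12],[25,18],[34,6],[35,5],[43,0],[45,13],[46,18],[50,0]]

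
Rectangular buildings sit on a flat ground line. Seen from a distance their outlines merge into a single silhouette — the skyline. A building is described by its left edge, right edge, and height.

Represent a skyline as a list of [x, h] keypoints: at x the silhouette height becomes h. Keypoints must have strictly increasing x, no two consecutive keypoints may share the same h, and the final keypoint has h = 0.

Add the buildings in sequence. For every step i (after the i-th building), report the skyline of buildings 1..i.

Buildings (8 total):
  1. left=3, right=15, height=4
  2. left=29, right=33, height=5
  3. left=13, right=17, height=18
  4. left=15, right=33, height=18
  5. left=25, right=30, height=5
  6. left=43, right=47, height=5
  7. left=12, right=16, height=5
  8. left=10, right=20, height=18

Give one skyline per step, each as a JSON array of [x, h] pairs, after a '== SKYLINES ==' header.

== SKYLINES ==
[[3,4],[15,0]]
[[3,4],[15,0],[29,5],[33,0]]
[[3,4],[13,18],[17,0],[29,5],[33,0]]
[[3,4],[13,18],[33,0]]
[[3,4],[13,18],[33,0]]
[[3,4],[13,18],[33,0],[43,5],[47,0]]
[[3,4],[12,5],[13,18],[33,0],[43,5],[47,0]]
[[3,4],[10,18],[33,0],[43,5],[47,0]]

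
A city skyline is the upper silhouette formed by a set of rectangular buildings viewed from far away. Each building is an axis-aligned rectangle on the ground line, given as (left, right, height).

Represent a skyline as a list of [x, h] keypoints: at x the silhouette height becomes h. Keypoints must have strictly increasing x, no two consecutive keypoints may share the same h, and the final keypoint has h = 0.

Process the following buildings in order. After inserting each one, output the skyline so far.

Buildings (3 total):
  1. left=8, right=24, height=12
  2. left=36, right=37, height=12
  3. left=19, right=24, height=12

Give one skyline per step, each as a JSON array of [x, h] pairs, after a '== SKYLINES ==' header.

== SKYLINES ==
[[8,12],[24,0]]
[[8,12],[24,0],[36,12],[37,0]]
[[8,12],[24,0],[36,12],[37,0]]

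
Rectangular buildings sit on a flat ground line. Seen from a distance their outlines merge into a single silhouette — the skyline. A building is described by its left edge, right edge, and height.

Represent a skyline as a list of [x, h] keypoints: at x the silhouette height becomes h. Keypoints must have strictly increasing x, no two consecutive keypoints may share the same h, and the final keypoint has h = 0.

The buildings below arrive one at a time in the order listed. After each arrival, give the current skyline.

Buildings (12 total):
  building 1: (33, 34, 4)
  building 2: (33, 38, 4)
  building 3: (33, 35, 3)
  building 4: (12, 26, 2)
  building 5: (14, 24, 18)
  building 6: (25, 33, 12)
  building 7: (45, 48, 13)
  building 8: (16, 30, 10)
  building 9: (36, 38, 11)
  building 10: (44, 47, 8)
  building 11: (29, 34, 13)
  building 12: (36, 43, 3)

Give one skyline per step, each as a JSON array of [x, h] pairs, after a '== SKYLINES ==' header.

== SKYLINES ==
[[33,4],[34,0]]
[[33,4],[38,0]]
[[33,4],[38,0]]
[[12,2],[26,0],[33,4],[38,0]]
[[12,2],[14,18],[24,2],[26,0],[33,4],[38,0]]
[[12,2],[14,18],[24,2],[25,12],[33,4],[38,0]]
[[12,2],[14,18],[24,2],[25,12],[33,4],[38,0],[45,13],[48,0]]
[[12,2],[14,18],[24,10],[25,12],[33,4],[38,0],[45,13],[48,0]]
[[12,2],[14,18],[24,10],[25,12],[33,4],[36,11],[38,0],[45,13],[48,0]]
[[12,2],[14,18],[24,10],[25,12],[33,4],[36,11],[38,0],[44,8],[45,13],[48,0]]
[[12,2],[14,18],[24,10],[25,12],[29,13],[34,4],[36,11],[38,0],[44,8],[45,13],[48,0]]
[[12,2],[14,18],[24,10],[25,12],[29,13],[34,4],[36,11],[38,3],[43,0],[44,8],[45,13],[48,0]]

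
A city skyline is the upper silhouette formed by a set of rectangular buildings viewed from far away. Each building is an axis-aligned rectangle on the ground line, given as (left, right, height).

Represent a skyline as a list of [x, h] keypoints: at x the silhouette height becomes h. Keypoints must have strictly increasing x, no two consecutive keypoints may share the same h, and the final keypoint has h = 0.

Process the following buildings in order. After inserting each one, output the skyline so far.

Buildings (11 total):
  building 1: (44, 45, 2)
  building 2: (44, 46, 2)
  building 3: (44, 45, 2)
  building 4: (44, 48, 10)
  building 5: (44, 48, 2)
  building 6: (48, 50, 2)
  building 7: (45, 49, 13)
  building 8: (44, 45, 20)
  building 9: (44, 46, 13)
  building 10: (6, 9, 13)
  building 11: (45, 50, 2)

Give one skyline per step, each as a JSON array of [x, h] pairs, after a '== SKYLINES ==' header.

== SKYLINES ==
[[44,2],[45,0]]
[[44,2],[46,0]]
[[44,2],[46,0]]
[[44,10],[48,0]]
[[44,10],[48,0]]
[[44,10],[48,2],[50,0]]
[[44,10],[45,13],[49,2],[50,0]]
[[44,20],[45,13],[49,2],[50,0]]
[[44,20],[45,13],[49,2],[50,0]]
[[6,13],[9,0],[44,20],[45,13],[49,2],[50,0]]
[[6,13],[9,0],[44,20],[45,13],[49,2],[50,0]]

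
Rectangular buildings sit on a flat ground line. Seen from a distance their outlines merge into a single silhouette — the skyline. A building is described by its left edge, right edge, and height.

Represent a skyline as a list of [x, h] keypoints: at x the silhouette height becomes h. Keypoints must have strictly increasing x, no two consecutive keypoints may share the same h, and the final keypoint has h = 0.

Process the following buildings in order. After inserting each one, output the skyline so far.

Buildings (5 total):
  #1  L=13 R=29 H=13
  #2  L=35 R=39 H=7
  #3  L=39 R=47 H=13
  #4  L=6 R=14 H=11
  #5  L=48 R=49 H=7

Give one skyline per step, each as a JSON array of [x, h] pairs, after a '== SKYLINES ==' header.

== SKYLINES ==
[[13,13],[29,0]]
[[13,13],[29,0],[35,7],[39,0]]
[[13,13],[29,0],[35,7],[39,13],[47,0]]
[[6,11],[13,13],[29,0],[35,7],[39,13],[47,0]]
[[6,11],[13,13],[29,0],[35,7],[39,13],[47,0],[48,7],[49,0]]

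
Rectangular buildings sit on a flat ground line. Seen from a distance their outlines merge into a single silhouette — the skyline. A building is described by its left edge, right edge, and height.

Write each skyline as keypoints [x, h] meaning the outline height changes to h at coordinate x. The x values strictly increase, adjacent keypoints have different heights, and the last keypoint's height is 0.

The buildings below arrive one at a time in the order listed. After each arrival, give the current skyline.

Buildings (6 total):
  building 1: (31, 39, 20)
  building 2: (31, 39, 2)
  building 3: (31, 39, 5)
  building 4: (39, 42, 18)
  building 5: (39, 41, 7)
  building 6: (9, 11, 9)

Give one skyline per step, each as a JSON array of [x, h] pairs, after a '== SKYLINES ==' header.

== SKYLINES ==
[[31,20],[39,0]]
[[31,20],[39,0]]
[[31,20],[39,0]]
[[31,20],[39,18],[42,0]]
[[31,20],[39,18],[42,0]]
[[9,9],[11,0],[31,20],[39,18],[42,0]]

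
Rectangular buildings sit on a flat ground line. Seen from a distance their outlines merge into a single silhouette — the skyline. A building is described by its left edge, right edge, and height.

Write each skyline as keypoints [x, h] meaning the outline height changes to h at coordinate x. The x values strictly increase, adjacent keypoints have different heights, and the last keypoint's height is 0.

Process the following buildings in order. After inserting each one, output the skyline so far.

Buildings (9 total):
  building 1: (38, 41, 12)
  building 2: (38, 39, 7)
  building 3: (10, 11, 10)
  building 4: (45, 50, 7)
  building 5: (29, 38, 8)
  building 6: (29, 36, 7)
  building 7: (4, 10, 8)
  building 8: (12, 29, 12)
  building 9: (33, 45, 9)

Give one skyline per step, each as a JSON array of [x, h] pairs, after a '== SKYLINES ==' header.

== SKYLINES ==
[[38,12],[41,0]]
[[38,12],[41,0]]
[[10,10],[11,0],[38,12],[41,0]]
[[10,10],[11,0],[38,12],[41,0],[45,7],[50,0]]
[[10,10],[11,0],[29,8],[38,12],[41,0],[45,7],[50,0]]
[[10,10],[11,0],[29,8],[38,12],[41,0],[45,7],[50,0]]
[[4,8],[10,10],[11,0],[29,8],[38,12],[41,0],[45,7],[50,0]]
[[4,8],[10,10],[11,0],[12,12],[29,8],[38,12],[41,0],[45,7],[50,0]]
[[4,8],[10,10],[11,0],[12,12],[29,8],[33,9],[38,12],[41,9],[45,7],[50,0]]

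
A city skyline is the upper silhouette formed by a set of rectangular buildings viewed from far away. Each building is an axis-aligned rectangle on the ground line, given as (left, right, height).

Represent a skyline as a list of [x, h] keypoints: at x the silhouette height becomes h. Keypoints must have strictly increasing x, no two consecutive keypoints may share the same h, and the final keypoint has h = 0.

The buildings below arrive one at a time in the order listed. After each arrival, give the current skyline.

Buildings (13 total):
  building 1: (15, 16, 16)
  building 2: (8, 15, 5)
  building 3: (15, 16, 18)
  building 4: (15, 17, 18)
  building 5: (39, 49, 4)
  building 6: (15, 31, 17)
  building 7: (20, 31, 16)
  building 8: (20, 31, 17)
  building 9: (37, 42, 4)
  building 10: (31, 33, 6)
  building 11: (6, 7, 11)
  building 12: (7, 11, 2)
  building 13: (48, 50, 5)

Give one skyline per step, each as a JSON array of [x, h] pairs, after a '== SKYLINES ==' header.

== SKYLINES ==
[[15,16],[16,0]]
[[8,5],[15,16],[16,0]]
[[8,5],[15,18],[16,0]]
[[8,5],[15,18],[17,0]]
[[8,5],[15,18],[17,0],[39,4],[49,0]]
[[8,5],[15,18],[17,17],[31,0],[39,4],[49,0]]
[[8,5],[15,18],[17,17],[31,0],[39,4],[49,0]]
[[8,5],[15,18],[17,17],[31,0],[39,4],[49,0]]
[[8,5],[15,18],[17,17],[31,0],[37,4],[49,0]]
[[8,5],[15,18],[17,17],[31,6],[33,0],[37,4],[49,0]]
[[6,11],[7,0],[8,5],[15,18],[17,17],[31,6],[33,0],[37,4],[49,0]]
[[6,11],[7,2],[8,5],[15,18],[17,17],[31,6],[33,0],[37,4],[49,0]]
[[6,11],[7,2],[8,5],[15,18],[17,17],[31,6],[33,0],[37,4],[48,5],[50,0]]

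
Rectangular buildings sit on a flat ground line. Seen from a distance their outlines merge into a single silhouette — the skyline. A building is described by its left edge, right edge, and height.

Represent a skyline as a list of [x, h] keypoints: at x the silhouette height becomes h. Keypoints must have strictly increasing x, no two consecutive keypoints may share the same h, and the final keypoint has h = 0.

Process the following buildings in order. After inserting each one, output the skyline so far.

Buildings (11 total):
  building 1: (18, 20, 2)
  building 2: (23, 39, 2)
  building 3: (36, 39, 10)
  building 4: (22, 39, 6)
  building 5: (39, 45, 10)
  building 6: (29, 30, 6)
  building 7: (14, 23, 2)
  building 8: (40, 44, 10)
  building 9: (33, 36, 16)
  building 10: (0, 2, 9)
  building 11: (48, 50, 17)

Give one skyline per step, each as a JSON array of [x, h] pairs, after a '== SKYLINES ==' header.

== SKYLINES ==
[[18,2],[20,0]]
[[18,2],[20,0],[23,2],[39,0]]
[[18,2],[20,0],[23,2],[36,10],[39,0]]
[[18,2],[20,0],[22,6],[36,10],[39,0]]
[[18,2],[20,0],[22,6],[36,10],[45,0]]
[[18,2],[20,0],[22,6],[36,10],[45,0]]
[[14,2],[22,6],[36,10],[45,0]]
[[14,2],[22,6],[36,10],[45,0]]
[[14,2],[22,6],[33,16],[36,10],[45,0]]
[[0,9],[2,0],[14,2],[22,6],[33,16],[36,10],[45,0]]
[[0,9],[2,0],[14,2],[22,6],[33,16],[36,10],[45,0],[48,17],[50,0]]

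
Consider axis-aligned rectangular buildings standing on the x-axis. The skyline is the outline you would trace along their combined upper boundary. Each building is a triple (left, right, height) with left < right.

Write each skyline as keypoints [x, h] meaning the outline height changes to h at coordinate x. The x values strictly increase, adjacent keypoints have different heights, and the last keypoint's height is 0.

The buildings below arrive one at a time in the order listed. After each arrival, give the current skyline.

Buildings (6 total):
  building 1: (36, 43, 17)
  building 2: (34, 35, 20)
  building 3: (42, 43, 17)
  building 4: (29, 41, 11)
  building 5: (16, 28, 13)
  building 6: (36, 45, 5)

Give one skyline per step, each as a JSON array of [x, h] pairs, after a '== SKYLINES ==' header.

== SKYLINES ==
[[36,17],[43,0]]
[[34,20],[35,0],[36,17],[43,0]]
[[34,20],[35,0],[36,17],[43,0]]
[[29,11],[34,20],[35,11],[36,17],[43,0]]
[[16,13],[28,0],[29,11],[34,20],[35,11],[36,17],[43,0]]
[[16,13],[28,0],[29,11],[34,20],[35,11],[36,17],[43,5],[45,0]]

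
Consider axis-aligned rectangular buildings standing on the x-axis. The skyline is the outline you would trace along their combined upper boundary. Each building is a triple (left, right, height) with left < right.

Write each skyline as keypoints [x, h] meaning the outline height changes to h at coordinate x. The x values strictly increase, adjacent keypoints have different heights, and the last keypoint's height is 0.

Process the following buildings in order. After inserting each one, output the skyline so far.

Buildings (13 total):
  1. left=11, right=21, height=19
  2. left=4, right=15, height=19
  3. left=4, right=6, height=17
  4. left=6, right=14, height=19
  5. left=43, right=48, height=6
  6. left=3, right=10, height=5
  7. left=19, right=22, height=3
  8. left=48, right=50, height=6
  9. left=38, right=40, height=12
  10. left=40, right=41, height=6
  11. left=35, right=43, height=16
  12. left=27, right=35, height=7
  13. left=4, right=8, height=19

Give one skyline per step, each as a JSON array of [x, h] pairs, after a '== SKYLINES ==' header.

== SKYLINES ==
[[11,19],[21,0]]
[[4,19],[21,0]]
[[4,19],[21,0]]
[[4,19],[21,0]]
[[4,19],[21,0],[43,6],[48,0]]
[[3,5],[4,19],[21,0],[43,6],[48,0]]
[[3,5],[4,19],[21,3],[22,0],[43,6],[48,0]]
[[3,5],[4,19],[21,3],[22,0],[43,6],[50,0]]
[[3,5],[4,19],[21,3],[22,0],[38,12],[40,0],[43,6],[50,0]]
[[3,5],[4,19],[21,3],[22,0],[38,12],[40,6],[41,0],[43,6],[50,0]]
[[3,5],[4,19],[21,3],[22,0],[35,16],[43,6],[50,0]]
[[3,5],[4,19],[21,3],[22,0],[27,7],[35,16],[43,6],[50,0]]
[[3,5],[4,19],[21,3],[22,0],[27,7],[35,16],[43,6],[50,0]]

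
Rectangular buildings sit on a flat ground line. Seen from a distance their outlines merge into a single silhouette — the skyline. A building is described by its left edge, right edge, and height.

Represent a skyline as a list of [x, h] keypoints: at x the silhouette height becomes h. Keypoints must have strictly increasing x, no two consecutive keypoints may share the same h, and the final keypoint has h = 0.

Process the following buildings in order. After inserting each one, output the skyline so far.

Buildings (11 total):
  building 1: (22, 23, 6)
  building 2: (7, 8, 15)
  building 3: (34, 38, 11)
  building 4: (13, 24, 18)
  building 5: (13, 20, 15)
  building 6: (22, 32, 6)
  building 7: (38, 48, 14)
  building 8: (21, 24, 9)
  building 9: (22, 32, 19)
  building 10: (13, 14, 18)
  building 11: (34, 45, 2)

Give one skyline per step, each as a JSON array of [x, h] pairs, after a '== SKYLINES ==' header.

== SKYLINES ==
[[22,6],[23,0]]
[[7,15],[8,0],[22,6],[23,0]]
[[7,15],[8,0],[22,6],[23,0],[34,11],[38,0]]
[[7,15],[8,0],[13,18],[24,0],[34,11],[38,0]]
[[7,15],[8,0],[13,18],[24,0],[34,11],[38,0]]
[[7,15],[8,0],[13,18],[24,6],[32,0],[34,11],[38,0]]
[[7,15],[8,0],[13,18],[24,6],[32,0],[34,11],[38,14],[48,0]]
[[7,15],[8,0],[13,18],[24,6],[32,0],[34,11],[38,14],[48,0]]
[[7,15],[8,0],[13,18],[22,19],[32,0],[34,11],[38,14],[48,0]]
[[7,15],[8,0],[13,18],[22,19],[32,0],[34,11],[38,14],[48,0]]
[[7,15],[8,0],[13,18],[22,19],[32,0],[34,11],[38,14],[48,0]]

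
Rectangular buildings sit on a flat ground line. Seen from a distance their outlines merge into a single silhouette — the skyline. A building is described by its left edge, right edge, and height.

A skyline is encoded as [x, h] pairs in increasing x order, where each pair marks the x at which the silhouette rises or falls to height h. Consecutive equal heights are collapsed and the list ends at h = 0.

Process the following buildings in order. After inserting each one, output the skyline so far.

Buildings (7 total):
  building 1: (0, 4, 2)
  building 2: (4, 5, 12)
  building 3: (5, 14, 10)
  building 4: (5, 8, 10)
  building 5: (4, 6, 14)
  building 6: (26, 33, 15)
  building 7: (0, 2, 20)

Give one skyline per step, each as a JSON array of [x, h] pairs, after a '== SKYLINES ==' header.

== SKYLINES ==
[[0,2],[4,0]]
[[0,2],[4,12],[5,0]]
[[0,2],[4,12],[5,10],[14,0]]
[[0,2],[4,12],[5,10],[14,0]]
[[0,2],[4,14],[6,10],[14,0]]
[[0,2],[4,14],[6,10],[14,0],[26,15],[33,0]]
[[0,20],[2,2],[4,14],[6,10],[14,0],[26,15],[33,0]]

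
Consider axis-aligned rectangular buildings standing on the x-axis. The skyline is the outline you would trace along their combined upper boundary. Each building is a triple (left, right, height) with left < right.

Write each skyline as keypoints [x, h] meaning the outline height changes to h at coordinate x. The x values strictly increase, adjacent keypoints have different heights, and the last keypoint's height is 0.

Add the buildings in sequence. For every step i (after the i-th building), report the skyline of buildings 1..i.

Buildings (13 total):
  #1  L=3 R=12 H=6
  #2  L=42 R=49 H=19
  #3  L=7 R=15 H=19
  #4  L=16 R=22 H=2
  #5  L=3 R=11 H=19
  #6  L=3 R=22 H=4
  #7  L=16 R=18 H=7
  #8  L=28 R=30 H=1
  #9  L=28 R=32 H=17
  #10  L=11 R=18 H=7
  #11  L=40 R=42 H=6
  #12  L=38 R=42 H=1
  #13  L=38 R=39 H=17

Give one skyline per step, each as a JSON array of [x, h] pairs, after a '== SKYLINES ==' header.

== SKYLINES ==
[[3,6],[12,0]]
[[3,6],[12,0],[42,19],[49,0]]
[[3,6],[7,19],[15,0],[42,19],[49,0]]
[[3,6],[7,19],[15,0],[16,2],[22,0],[42,19],[49,0]]
[[3,19],[15,0],[16,2],[22,0],[42,19],[49,0]]
[[3,19],[15,4],[22,0],[42,19],[49,0]]
[[3,19],[15,4],[16,7],[18,4],[22,0],[42,19],[49,0]]
[[3,19],[15,4],[16,7],[18,4],[22,0],[28,1],[30,0],[42,19],[49,0]]
[[3,19],[15,4],[16,7],[18,4],[22,0],[28,17],[32,0],[42,19],[49,0]]
[[3,19],[15,7],[18,4],[22,0],[28,17],[32,0],[42,19],[49,0]]
[[3,19],[15,7],[18,4],[22,0],[28,17],[32,0],[40,6],[42,19],[49,0]]
[[3,19],[15,7],[18,4],[22,0],[28,17],[32,0],[38,1],[40,6],[42,19],[49,0]]
[[3,19],[15,7],[18,4],[22,0],[28,17],[32,0],[38,17],[39,1],[40,6],[42,19],[49,0]]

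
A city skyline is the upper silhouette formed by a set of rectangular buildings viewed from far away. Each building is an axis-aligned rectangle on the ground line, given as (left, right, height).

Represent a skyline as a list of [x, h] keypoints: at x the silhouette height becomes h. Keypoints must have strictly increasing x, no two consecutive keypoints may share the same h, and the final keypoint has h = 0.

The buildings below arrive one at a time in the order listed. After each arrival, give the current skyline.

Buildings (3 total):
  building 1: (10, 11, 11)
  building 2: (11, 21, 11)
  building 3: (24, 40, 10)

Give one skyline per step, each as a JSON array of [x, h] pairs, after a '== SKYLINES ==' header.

== SKYLINES ==
[[10,11],[11,0]]
[[10,11],[21,0]]
[[10,11],[21,0],[24,10],[40,0]]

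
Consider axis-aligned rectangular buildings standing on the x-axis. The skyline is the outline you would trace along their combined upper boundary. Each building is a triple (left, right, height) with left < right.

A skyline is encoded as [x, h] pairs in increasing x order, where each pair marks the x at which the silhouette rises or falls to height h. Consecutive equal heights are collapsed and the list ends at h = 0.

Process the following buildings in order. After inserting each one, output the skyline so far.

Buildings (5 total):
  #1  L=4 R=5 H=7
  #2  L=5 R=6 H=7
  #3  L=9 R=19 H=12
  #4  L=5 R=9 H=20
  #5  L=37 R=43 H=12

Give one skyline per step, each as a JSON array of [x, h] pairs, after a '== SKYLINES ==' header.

== SKYLINES ==
[[4,7],[5,0]]
[[4,7],[6,0]]
[[4,7],[6,0],[9,12],[19,0]]
[[4,7],[5,20],[9,12],[19,0]]
[[4,7],[5,20],[9,12],[19,0],[37,12],[43,0]]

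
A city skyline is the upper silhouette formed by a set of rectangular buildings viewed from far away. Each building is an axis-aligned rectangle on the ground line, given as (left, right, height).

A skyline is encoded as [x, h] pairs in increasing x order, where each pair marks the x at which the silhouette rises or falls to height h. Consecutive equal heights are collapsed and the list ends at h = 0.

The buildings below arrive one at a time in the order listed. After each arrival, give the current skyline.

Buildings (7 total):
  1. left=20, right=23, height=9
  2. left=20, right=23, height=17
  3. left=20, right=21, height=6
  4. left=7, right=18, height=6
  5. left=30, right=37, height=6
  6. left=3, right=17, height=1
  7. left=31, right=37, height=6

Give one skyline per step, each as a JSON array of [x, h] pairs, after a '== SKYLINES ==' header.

== SKYLINES ==
[[20,9],[23,0]]
[[20,17],[23,0]]
[[20,17],[23,0]]
[[7,6],[18,0],[20,17],[23,0]]
[[7,6],[18,0],[20,17],[23,0],[30,6],[37,0]]
[[3,1],[7,6],[18,0],[20,17],[23,0],[30,6],[37,0]]
[[3,1],[7,6],[18,0],[20,17],[23,0],[30,6],[37,0]]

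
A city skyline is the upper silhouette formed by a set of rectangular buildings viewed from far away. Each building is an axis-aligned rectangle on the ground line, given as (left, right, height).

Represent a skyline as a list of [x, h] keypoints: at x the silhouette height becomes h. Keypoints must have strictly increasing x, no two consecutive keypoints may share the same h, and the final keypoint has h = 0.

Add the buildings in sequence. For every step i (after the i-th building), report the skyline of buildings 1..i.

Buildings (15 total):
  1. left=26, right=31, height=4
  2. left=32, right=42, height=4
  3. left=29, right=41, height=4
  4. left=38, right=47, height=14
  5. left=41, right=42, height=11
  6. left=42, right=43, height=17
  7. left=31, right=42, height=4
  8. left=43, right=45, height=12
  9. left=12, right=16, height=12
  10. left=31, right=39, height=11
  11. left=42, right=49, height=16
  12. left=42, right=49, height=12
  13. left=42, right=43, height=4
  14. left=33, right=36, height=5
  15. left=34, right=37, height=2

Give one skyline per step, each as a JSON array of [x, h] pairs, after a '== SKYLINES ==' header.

== SKYLINES ==
[[26,4],[31,0]]
[[26,4],[31,0],[32,4],[42,0]]
[[26,4],[42,0]]
[[26,4],[38,14],[47,0]]
[[26,4],[38,14],[47,0]]
[[26,4],[38,14],[42,17],[43,14],[47,0]]
[[26,4],[38,14],[42,17],[43,14],[47,0]]
[[26,4],[38,14],[42,17],[43,14],[47,0]]
[[12,12],[16,0],[26,4],[38,14],[42,17],[43,14],[47,0]]
[[12,12],[16,0],[26,4],[31,11],[38,14],[42,17],[43,14],[47,0]]
[[12,12],[16,0],[26,4],[31,11],[38,14],[42,17],[43,16],[49,0]]
[[12,12],[16,0],[26,4],[31,11],[38,14],[42,17],[43,16],[49,0]]
[[12,12],[16,0],[26,4],[31,11],[38,14],[42,17],[43,16],[49,0]]
[[12,12],[16,0],[26,4],[31,11],[38,14],[42,17],[43,16],[49,0]]
[[12,12],[16,0],[26,4],[31,11],[38,14],[42,17],[43,16],[49,0]]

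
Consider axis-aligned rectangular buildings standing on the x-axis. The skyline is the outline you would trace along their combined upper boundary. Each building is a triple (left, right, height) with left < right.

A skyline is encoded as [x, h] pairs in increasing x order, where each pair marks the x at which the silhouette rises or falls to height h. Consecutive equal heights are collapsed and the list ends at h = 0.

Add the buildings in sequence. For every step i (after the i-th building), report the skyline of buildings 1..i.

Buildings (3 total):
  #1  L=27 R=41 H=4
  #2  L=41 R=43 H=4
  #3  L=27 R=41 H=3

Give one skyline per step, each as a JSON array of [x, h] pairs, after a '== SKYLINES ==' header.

== SKYLINES ==
[[27,4],[41,0]]
[[27,4],[43,0]]
[[27,4],[43,0]]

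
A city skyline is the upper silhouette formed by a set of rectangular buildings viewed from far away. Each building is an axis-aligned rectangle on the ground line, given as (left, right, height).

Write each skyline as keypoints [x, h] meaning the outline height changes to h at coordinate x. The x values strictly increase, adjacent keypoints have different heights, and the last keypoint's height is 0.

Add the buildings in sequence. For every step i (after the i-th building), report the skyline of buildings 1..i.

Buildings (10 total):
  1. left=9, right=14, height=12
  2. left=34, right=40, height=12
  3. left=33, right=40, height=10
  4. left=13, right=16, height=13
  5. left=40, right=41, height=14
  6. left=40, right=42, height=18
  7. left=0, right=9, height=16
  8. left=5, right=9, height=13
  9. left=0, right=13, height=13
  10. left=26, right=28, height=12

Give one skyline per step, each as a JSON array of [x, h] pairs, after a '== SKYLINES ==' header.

== SKYLINES ==
[[9,12],[14,0]]
[[9,12],[14,0],[34,12],[40,0]]
[[9,12],[14,0],[33,10],[34,12],[40,0]]
[[9,12],[13,13],[16,0],[33,10],[34,12],[40,0]]
[[9,12],[13,13],[16,0],[33,10],[34,12],[40,14],[41,0]]
[[9,12],[13,13],[16,0],[33,10],[34,12],[40,18],[42,0]]
[[0,16],[9,12],[13,13],[16,0],[33,10],[34,12],[40,18],[42,0]]
[[0,16],[9,12],[13,13],[16,0],[33,10],[34,12],[40,18],[42,0]]
[[0,16],[9,13],[16,0],[33,10],[34,12],[40,18],[42,0]]
[[0,16],[9,13],[16,0],[26,12],[28,0],[33,10],[34,12],[40,18],[42,0]]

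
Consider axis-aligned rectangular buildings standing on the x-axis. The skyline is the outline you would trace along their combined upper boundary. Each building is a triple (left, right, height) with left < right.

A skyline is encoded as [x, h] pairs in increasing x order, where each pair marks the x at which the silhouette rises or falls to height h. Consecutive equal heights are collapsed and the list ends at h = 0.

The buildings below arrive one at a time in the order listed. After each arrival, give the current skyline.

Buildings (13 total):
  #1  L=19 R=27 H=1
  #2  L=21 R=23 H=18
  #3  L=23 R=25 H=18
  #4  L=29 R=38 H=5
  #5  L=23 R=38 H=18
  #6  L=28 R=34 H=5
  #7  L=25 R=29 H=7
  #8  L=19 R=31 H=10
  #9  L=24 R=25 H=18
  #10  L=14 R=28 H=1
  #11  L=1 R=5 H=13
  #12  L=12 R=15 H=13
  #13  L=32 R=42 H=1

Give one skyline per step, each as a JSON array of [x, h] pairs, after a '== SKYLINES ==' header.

== SKYLINES ==
[[19,1],[27,0]]
[[19,1],[21,18],[23,1],[27,0]]
[[19,1],[21,18],[25,1],[27,0]]
[[19,1],[21,18],[25,1],[27,0],[29,5],[38,0]]
[[19,1],[21,18],[38,0]]
[[19,1],[21,18],[38,0]]
[[19,1],[21,18],[38,0]]
[[19,10],[21,18],[38,0]]
[[19,10],[21,18],[38,0]]
[[14,1],[19,10],[21,18],[38,0]]
[[1,13],[5,0],[14,1],[19,10],[21,18],[38,0]]
[[1,13],[5,0],[12,13],[15,1],[19,10],[21,18],[38,0]]
[[1,13],[5,0],[12,13],[15,1],[19,10],[21,18],[38,1],[42,0]]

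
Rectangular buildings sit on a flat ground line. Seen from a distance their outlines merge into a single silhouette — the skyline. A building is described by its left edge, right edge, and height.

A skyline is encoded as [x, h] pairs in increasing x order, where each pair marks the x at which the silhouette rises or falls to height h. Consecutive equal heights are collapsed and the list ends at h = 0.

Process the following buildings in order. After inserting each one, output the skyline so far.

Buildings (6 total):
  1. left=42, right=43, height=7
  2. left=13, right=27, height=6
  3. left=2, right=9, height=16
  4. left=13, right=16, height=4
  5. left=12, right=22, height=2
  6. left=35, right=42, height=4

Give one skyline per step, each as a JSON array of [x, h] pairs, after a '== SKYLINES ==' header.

== SKYLINES ==
[[42,7],[43,0]]
[[13,6],[27,0],[42,7],[43,0]]
[[2,16],[9,0],[13,6],[27,0],[42,7],[43,0]]
[[2,16],[9,0],[13,6],[27,0],[42,7],[43,0]]
[[2,16],[9,0],[12,2],[13,6],[27,0],[42,7],[43,0]]
[[2,16],[9,0],[12,2],[13,6],[27,0],[35,4],[42,7],[43,0]]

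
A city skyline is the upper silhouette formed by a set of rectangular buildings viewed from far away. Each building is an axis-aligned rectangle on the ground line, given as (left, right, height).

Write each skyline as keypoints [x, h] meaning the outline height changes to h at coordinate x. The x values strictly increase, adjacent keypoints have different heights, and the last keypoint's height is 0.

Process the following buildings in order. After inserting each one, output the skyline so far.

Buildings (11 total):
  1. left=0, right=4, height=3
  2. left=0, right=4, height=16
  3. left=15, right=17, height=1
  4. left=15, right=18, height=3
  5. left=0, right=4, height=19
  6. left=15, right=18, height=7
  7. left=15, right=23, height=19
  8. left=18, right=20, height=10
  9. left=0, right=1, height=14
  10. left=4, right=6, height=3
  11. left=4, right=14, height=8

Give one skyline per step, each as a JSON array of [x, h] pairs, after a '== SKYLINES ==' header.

== SKYLINES ==
[[0,3],[4,0]]
[[0,16],[4,0]]
[[0,16],[4,0],[15,1],[17,0]]
[[0,16],[4,0],[15,3],[18,0]]
[[0,19],[4,0],[15,3],[18,0]]
[[0,19],[4,0],[15,7],[18,0]]
[[0,19],[4,0],[15,19],[23,0]]
[[0,19],[4,0],[15,19],[23,0]]
[[0,19],[4,0],[15,19],[23,0]]
[[0,19],[4,3],[6,0],[15,19],[23,0]]
[[0,19],[4,8],[14,0],[15,19],[23,0]]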